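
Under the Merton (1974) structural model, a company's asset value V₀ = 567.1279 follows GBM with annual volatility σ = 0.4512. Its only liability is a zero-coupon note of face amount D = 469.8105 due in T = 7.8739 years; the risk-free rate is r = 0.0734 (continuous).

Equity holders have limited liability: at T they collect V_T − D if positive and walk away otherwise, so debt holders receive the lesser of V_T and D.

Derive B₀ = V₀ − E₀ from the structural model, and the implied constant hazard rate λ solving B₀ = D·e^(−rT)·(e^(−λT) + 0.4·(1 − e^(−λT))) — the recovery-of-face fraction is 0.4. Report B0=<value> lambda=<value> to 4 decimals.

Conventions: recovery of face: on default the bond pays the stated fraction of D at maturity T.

B0=190.0097 lambda=0.0795

Equity is a call on the firm's assets struck at D = 469.8105:
d₁ = [ln(V₀/D) + (r + σ²/2)T] / (σ√T)
   = [ln(567.1279/469.8105) + (0.0734 + 0.5·0.4512²)·7.8739] / (0.4512·√7.8739)
   = [0.188255 + 1.379434] / 1.266088 = 1.238215
d₂ = d₁ − σ√T = 1.238215 − 1.266088 = -0.027873
N(d₁) = 0.892182,  N(d₂) = 0.488882,  e^(−rT) = 0.561051
E₀ = V₀·N(d₁) − D·e^(−rT)·N(d₂)
   = 567.1279·0.892182 − 469.8105·0.561051·0.488882 = 377.118167
B₀ = V₀ − E₀ = 567.1279 − 377.118167 = 190.009733
e^(−λT) = (B₀·e^(rT)/D − 0.4)/(1 − 0.4) = (190.0097·1.782371/469.8105 − 0.4)/0.6 = 0.53476702
λ = −ln(0.53476702)/7.8739 = 0.079494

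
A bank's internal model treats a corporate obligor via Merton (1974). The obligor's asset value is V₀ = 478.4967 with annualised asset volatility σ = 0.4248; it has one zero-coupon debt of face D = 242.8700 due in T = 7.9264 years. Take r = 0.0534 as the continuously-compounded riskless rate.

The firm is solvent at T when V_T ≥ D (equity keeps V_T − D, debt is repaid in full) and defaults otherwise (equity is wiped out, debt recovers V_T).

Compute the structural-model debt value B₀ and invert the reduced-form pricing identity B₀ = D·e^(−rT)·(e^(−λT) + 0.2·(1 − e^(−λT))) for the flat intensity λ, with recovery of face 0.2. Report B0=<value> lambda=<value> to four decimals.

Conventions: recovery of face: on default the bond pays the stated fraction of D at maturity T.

Apply the equity-as-call identities (strike 242.8700, horizon 7.9264 years):
d₁ = [ln(V₀/D) + (r + σ²/2)T] / (σ√T)
   = [ln(478.4967/242.8700) + (0.0534 + 0.5·0.4248²)·7.9264] / (0.4248·√7.9264)
   = [0.678123 + 1.138449] / 1.195976 = 1.518903
d₂ = d₁ − σ√T = 1.518903 − 1.195976 = 0.322927
N(d₁) = 0.935607,  N(d₂) = 0.626625,  e^(−rT) = 0.654902
E₀ = V₀·N(d₁) − D·e^(−rT)·N(d₂)
   = 478.4967·0.935607 − 242.8700·0.654902·0.626625 = 348.016203
B₀ = V₀ − E₀ = 478.4967 − 348.016203 = 130.480497
e^(−λT) = (B₀·e^(rT)/D − 0.2)/(1 − 0.2) = (130.4805·1.526946/242.8700 − 0.2)/0.8 = 0.77542871
λ = −ln(0.77542871)/7.9264 = 0.032088

B0=130.4805 lambda=0.0321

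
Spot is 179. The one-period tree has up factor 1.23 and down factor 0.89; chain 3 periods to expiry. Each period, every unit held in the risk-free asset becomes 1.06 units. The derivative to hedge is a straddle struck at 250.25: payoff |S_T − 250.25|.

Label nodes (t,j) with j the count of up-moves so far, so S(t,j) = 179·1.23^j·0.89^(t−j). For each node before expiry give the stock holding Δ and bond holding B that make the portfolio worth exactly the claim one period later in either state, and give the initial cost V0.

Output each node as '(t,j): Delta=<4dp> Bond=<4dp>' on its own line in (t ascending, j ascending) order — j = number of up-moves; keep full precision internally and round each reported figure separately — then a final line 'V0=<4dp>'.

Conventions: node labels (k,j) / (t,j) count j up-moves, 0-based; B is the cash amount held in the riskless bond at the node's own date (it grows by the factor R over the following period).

Risk-neutral probability p* = (R−d)/(u−d) = (1.06−0.89)/(1.23−0.89) = 0.5000.
Expiry values: V(3,0)=124.0605, V(3,1)=75.8533, V(3,2)=9.2299, V(3,3)=82.8452
(2,0): S=141.7859. Δ = (V_up−V_dn)/(S_up−S_dn) = (75.8533−124.0605)/(174.3967−126.1895) = -1.0000. V = [p*·75.8533 + (1−p*)·124.0605]/1.06 = 94.2990. B = V − Δ·S = 236.0849.
(2,1): S=195.9513. Δ = (V_up−V_dn)/(S_up−S_dn) = (9.2299−75.8533)/(241.0201−174.3967) = -1.0000. V = [p*·9.2299 + (1−p*)·75.8533]/1.06 = 40.1336. B = V − Δ·S = 236.0849.
(2,2): S=270.8091. Δ = (V_up−V_dn)/(S_up−S_dn) = (82.8452−9.2299)/(333.0952−241.0201) = 0.7995. V = [p*·82.8452 + (1−p*)·9.2299]/1.06 = 43.4316. B = V − Δ·S = -173.0839.
(1,0): S=159.3100. Δ = (V_up−V_dn)/(S_up−S_dn) = (40.1336−94.2990)/(195.9513−141.7859) = -1.0000. V = [p*·40.1336 + (1−p*)·94.2990]/1.06 = 63.4116. B = V − Δ·S = 222.7216.
(1,1): S=220.1700. Δ = (V_up−V_dn)/(S_up−S_dn) = (43.4316−40.1336)/(270.8091−195.9513) = 0.0441. V = [p*·43.4316 + (1−p*)·40.1336]/1.06 = 39.4176. B = V − Δ·S = 29.7174.
(0,0): S=179.0000. Δ = (V_up−V_dn)/(S_up−S_dn) = (39.4176−63.4116)/(220.1700−159.3100) = -0.3942. V = [p*·39.4176 + (1−p*)·63.4116]/1.06 = 48.5043. B = V − Δ·S = 119.0750.
As a check, the time-0 holding Δ(0,0)·S0 + B(0,0) comes to 48.5043 — exactly V0.

(0,0): Delta=-0.3942 Bond=119.0750
(1,0): Delta=-1.0000 Bond=222.7216
(1,1): Delta=0.0441 Bond=29.7174
(2,0): Delta=-1.0000 Bond=236.0849
(2,1): Delta=-1.0000 Bond=236.0849
(2,2): Delta=0.7995 Bond=-173.0839
V0=48.5043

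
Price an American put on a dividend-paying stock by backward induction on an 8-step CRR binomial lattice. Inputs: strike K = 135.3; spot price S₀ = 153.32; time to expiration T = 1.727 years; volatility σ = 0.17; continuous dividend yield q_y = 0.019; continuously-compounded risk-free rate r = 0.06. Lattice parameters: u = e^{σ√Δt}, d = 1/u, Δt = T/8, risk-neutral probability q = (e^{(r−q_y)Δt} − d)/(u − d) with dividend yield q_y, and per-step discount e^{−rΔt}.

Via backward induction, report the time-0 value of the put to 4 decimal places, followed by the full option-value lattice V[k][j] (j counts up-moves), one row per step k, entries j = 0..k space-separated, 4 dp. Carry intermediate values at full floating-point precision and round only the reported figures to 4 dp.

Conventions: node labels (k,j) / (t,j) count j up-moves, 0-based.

Δt=0.21588  u=1.08219  d=0.92405  q=0.53648  discount=0.98713
step 8 (expiry): payoffs max(K−S,0) = 53.7970 39.8492 23.5143 4.3841 0.0000 0.0000 0.0000 0.0000 0.0000
k=7: (k=7,j=0): S=88.2016, K−S=47.0984, hold=45.7182 ⇒ V=47.0984 exercise | (k=7,j=1): S=103.2959, K−S=32.0041, hold=30.6858 ⇒ V=32.0041 exercise | (k=7,j=2): S=120.9732, K−S=14.3268, hold=13.0808 ⇒ V=14.3268 exercise | (k=7,j=3): S=141.6758, K−S=0.0000, hold=2.0060 ⇒ V=2.0060 continue | (k=7,j=4): S=165.9212, K−S=0.0000, hold=0.0000 ⇒ V=0.0000 continue | (k=7,j=5): S=194.3159, K−S=0.0000, hold=0.0000 ⇒ V=0.0000 continue | (k=7,j=6): S=227.5698, K−S=0.0000, hold=0.0000 ⇒ V=0.0000 continue | (k=7,j=7): S=266.5146, K−S=0.0000, hold=0.0000 ⇒ V=0.0000 continue
k=6: (k=6,j=0): S=95.4508, K−S=39.8492, hold=38.4987 ⇒ V=39.8492 exercise | (k=6,j=1): S=111.7857, K−S=23.5143, hold=22.2307 ⇒ V=23.5143 exercise | (k=6,j=2): S=130.9159, K−S=4.3841, hold=7.6176 ⇒ V=7.6176 continue | (k=6,j=3): S=153.3200, K−S=0.0000, hold=0.9178 ⇒ V=0.9178 continue | (k=6,j=4): S=179.5582, K−S=0.0000, hold=0.0000 ⇒ V=0.0000 continue | (k=6,j=5): S=210.2866, K−S=0.0000, hold=0.0000 ⇒ V=0.0000 continue | (k=6,j=6): S=246.2736, K−S=0.0000, hold=0.0000 ⇒ V=0.0000 continue
k=5: (k=5,j=0): S=103.2959, K−S=32.0041, hold=30.6858 ⇒ V=32.0041 exercise | (k=5,j=1): S=120.9732, K−S=14.3268, hold=14.7932 ⇒ V=14.7932 continue | (k=5,j=2): S=141.6758, K−S=0.0000, hold=3.9715 ⇒ V=3.9715 continue | (k=5,j=3): S=165.9212, K−S=0.0000, hold=0.4200 ⇒ V=0.4200 continue | (k=5,j=4): S=194.3159, K−S=0.0000, hold=0.0000 ⇒ V=0.0000 continue | (k=5,j=5): S=227.5698, K−S=0.0000, hold=0.0000 ⇒ V=0.0000 continue
k=4: (k=4,j=0): S=111.7857, K−S=23.5143, hold=22.4777 ⇒ V=23.5143 exercise | (k=4,j=1): S=130.9159, K−S=4.3841, hold=8.8719 ⇒ V=8.8719 continue | (k=4,j=2): S=153.3200, K−S=0.0000, hold=2.0396 ⇒ V=2.0396 continue | (k=4,j=3): S=179.5582, K−S=0.0000, hold=0.1922 ⇒ V=0.1922 continue | (k=4,j=4): S=210.2866, K−S=0.0000, hold=0.0000 ⇒ V=0.0000 continue
k=3: (k=3,j=0): S=120.9732, K−S=14.3268, hold=15.4574 ⇒ V=15.4574 continue | (k=3,j=1): S=141.6758, K−S=0.0000, hold=5.1395 ⇒ V=5.1395 continue | (k=3,j=2): S=165.9212, K−S=0.0000, hold=1.0350 ⇒ V=1.0350 continue | (k=3,j=3): S=194.3159, K−S=0.0000, hold=0.0879 ⇒ V=0.0879 continue
k=2: (k=2,j=0): S=130.9159, K−S=4.3841, hold=9.7943 ⇒ V=9.7943 continue | (k=2,j=1): S=153.3200, K−S=0.0000, hold=2.8997 ⇒ V=2.8997 continue | (k=2,j=2): S=179.5582, K−S=0.0000, hold=0.5201 ⇒ V=0.5201 continue
k=1: (k=1,j=0): S=141.6758, K−S=0.0000, hold=6.0170 ⇒ V=6.0170 continue | (k=1,j=1): S=165.9212, K−S=0.0000, hold=1.6022 ⇒ V=1.6022 continue
k=0: (k=0,j=0): S=153.3200, K−S=0.0000, hold=3.6016 ⇒ V=3.6016 continue

price = 3.6016
tree:
3.6016
6.0170 1.6022
9.7943 2.8997 0.5201
15.4574 5.1395 1.0350 0.0879
23.5143 8.8719 2.0396 0.1922 0.0000
32.0041 14.7932 3.9715 0.4200 0.0000 0.0000
39.8492 23.5143 7.6176 0.9178 0.0000 0.0000 0.0000
47.0984 32.0041 14.3268 2.0060 0.0000 0.0000 0.0000 0.0000
53.7970 39.8492 23.5143 4.3841 0.0000 0.0000 0.0000 0.0000 0.0000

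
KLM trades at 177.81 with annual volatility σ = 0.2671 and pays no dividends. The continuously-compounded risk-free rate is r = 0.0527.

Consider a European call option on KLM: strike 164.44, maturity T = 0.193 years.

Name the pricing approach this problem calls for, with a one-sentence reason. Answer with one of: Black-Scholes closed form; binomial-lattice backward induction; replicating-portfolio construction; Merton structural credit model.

Key observation: the strike-164.44 call on KLM is European-exercise on a continuously-modelled lognormal underlying, so its value is a single closed-form evaluation.

framework: Black-Scholes closed form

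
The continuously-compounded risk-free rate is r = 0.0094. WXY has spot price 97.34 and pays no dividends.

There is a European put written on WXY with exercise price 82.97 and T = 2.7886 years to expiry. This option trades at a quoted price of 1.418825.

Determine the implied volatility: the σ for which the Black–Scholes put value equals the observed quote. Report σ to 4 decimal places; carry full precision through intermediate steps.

At σ = 0.1127 the Black–Scholes value reproduces the quote:
σ√T = 0.1127·√2.7886 = 0.188199
d₁ = (ln(S/K) + (r+σ²/2)T) / (σ√T) = (ln(97.34/82.97) + (0.0094+0.1127²/2)·2.7886) / 0.188199 = (0.159731 + 0.043922) / 0.188199 = 1.082117
d₂ = d₁ − σ√T = 1.082117 − 0.188199 = 0.893918
e^{−rT} = 0.974128
N(−d₁) = 0.139600,  N(−d₂) = 0.185683
V = K·e^{−rT}·N(−d₂) − S·N(−d₁) = 15.007521 − 13.588696 = 1.418825 (the quoted price), and the Black–Scholes price is strictly increasing in σ, so σ is unique

sigma = 0.1127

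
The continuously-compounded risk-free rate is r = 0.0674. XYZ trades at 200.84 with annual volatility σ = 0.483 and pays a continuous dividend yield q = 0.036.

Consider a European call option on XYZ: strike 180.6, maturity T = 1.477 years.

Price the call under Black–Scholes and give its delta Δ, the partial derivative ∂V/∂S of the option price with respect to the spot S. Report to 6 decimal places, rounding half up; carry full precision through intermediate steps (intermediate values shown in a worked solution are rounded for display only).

σ√T = 0.483·√1.477 = 0.586999
d₁ = (ln(S/K) + (r−q+σ²/2)T) / (σ√T) = (ln(200.84/180.6) + (0.0674−0.036+0.483²/2)·1.477) / 0.586999 = (0.106224 + 0.218662) / 0.586999 = 0.553469
d₂ = d₁ − σ√T = 0.553469 − 0.586999 = -0.033530
e^{−rT} = 0.905245
e^{−qT} = 0.948217
N(d₁) = 0.710029,  N(d₂) = 0.486626
Call price V = S·e^{−qT}·N(d₁) − K·e^{−rT}·N(d₂) = 135.217799 − 79.557116 = 55.660684
Δ = e^{−qT}·N(d₁) = 0.673261

price = 55.660684
Δ = 0.673261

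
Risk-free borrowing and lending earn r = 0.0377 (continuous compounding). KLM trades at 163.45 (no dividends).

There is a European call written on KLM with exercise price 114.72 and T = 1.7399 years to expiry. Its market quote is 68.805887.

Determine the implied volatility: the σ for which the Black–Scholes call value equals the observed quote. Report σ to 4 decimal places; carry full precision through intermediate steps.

sigma = 0.4871

At σ = 0.4871 the Black–Scholes value reproduces the quote:
σ√T = 0.4871·√1.7399 = 0.642511
d₁ = (ln(S/K) + (r+σ²/2)T) / (σ√T) = (ln(163.45/114.72) + (0.0377+0.4871²/2)·1.7399) / 0.642511 = (0.354013 + 0.272004) / 0.642511 = 0.974329
d₂ = d₁ − σ√T = 0.974329 − 0.642511 = 0.331819
e^{−rT} = 0.936511
N(d₁) = 0.835053,  N(d₂) = 0.629987
V = S·N(d₁) − K·e^{−rT}·N(d₂) = 136.489491 − 67.683604 = 68.805887 (matching the quote); vega is positive throughout, so no other σ reproduces this price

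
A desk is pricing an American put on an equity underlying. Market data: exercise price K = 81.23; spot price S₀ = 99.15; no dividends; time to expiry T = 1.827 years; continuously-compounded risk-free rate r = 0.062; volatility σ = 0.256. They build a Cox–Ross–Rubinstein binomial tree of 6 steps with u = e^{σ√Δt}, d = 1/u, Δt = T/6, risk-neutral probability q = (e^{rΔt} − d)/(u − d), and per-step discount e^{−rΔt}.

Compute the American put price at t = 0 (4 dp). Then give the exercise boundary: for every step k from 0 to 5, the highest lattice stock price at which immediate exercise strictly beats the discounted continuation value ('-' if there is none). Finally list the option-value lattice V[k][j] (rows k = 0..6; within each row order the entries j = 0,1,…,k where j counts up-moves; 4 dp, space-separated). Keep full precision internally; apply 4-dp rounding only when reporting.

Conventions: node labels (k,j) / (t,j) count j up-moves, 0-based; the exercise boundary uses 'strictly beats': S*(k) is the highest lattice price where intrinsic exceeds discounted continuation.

params: Δt=0.30450 u=1.15173 d=0.86826 q=0.53197 e^(-rΔt)=0.98130
t_6 payoffs: 38.7495 24.8804 6.4833 0.0000 0.0000 0.0000 0.0000
t_5: node(5,0) S=48.9261 payoff=32.3039 vs cont=30.7848 → 32.3039 [stop]  node(5,1) S=64.8995 payoff=16.3305 vs cont=14.8114 → 16.3305 [stop]  node(5,2) S=86.0879 payoff=0.0000 vs cont=2.9776 → 2.9776 [wait]  node(5,3) S=114.1940 payoff=0.0000 vs cont=0.0000 → 0.0000 [wait]  node(5,4) S=151.4761 payoff=0.0000 vs cont=0.0000 → 0.0000 [wait]  node(5,5) S=200.9301 payoff=0.0000 vs cont=0.0000 → 0.0000 [wait]  ⇒ S*(5)=64.8995
t_4: node(4,0) S=56.3496 payoff=24.8804 vs cont=23.3612 → 24.8804 [stop]  node(4,1) S=74.7467 payoff=6.4833 vs cont=9.0545 → 9.0545 [wait]  node(4,2) S=99.1500 payoff=0.0000 vs cont=1.3675 → 1.3675 [wait]  node(4,3) S=131.5206 payoff=0.0000 vs cont=0.0000 → 0.0000 [wait]  node(4,4) S=174.4595 payoff=0.0000 vs cont=0.0000 → 0.0000 [wait]  ⇒ S*(4)=56.3496
t_3: node(3,0) S=64.8995 payoff=16.3305 vs cont=16.1536 → 16.3305 [stop]  node(3,1) S=86.0879 payoff=0.0000 vs cont=4.8724 → 4.8724 [wait]  node(3,2) S=114.1940 payoff=0.0000 vs cont=0.6281 → 0.6281 [wait]  node(3,3) S=151.4761 payoff=0.0000 vs cont=0.0000 → 0.0000 [wait]  ⇒ S*(3)=64.8995
t_2: node(2,0) S=74.7467 payoff=6.4833 vs cont=10.0437 → 10.0437 [wait]  node(2,1) S=99.1500 payoff=0.0000 vs cont=2.5656 → 2.5656 [wait]  node(2,2) S=131.5206 payoff=0.0000 vs cont=0.2885 → 0.2885 [wait]  ⇒ S*(2)=-
t_1: node(1,0) S=86.0879 payoff=0.0000 vs cont=5.9521 → 5.9521 [wait]  node(1,1) S=114.1940 payoff=0.0000 vs cont=1.3289 → 1.3289 [wait]  ⇒ S*(1)=-
t_0: node(0,0) S=99.1500 payoff=0.0000 vs cont=3.4274 → 3.4274 [wait]  ⇒ S*(0)=-

price = 3.4274
boundary = - - - 64.8995 56.3496 64.8995
tree:
3.4274
5.9521 1.3289
10.0437 2.5656 0.2885
16.3305 4.8724 0.6281 0.0000
24.8804 9.0545 1.3675 0.0000 0.0000
32.3039 16.3305 2.9776 0.0000 0.0000 0.0000
38.7495 24.8804 6.4833 0.0000 0.0000 0.0000 0.0000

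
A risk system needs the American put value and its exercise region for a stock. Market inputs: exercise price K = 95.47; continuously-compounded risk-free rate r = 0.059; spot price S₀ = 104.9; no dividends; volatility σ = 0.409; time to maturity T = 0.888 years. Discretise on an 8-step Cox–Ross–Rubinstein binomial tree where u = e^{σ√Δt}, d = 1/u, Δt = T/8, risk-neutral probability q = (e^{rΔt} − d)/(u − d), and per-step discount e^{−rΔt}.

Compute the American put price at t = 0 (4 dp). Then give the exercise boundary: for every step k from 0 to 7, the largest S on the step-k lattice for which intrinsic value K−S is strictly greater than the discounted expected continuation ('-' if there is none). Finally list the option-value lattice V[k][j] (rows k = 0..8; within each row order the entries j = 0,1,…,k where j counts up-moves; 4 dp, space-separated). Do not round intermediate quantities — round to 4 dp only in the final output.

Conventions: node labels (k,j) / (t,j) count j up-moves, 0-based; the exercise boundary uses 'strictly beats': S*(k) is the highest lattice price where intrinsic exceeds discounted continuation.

Δt=0.11100  u=1.14599  d=0.87261  q=0.49002  discount=0.99347
step 8 (expiry): payoffs max(K−S,0) = 60.2052 49.1573 34.6483 15.5939 0.0000 0.0000 0.0000 0.0000 0.0000
step 7: (k=7,j=0): S=40.4130, K−S=55.0570, hold=54.4338 ⇒ V=55.0570 exercise | (k=7,j=1): S=53.0737, K−S=42.3963, hold=41.7731 ⇒ V=42.3963 exercise | (k=7,j=2): S=69.7008, K−S=25.7692, hold=25.1460 ⇒ V=25.7692 exercise | (k=7,j=3): S=91.5369, K−S=3.9331, hold=7.9006 ⇒ V=7.9006 continue | (k=7,j=4): S=120.2139, K−S=0.0000, hold=0.0000 ⇒ V=0.0000 continue | (k=7,j=5): S=157.8749, K−S=0.0000, hold=0.0000 ⇒ V=0.0000 continue | (k=7,j=6): S=207.3345, K−S=0.0000, hold=0.0000 ⇒ V=0.0000 continue | (k=7,j=7): S=272.2889, K−S=0.0000, hold=0.0000 ⇒ V=0.0000 continue  boundary S*=69.7008
step 6: (k=6,j=0): S=46.3127, K−S=49.1573, hold=48.5341 ⇒ V=49.1573 exercise | (k=6,j=1): S=60.8217, K−S=34.6483, hold=34.0251 ⇒ V=34.6483 exercise | (k=6,j=2): S=79.8761, K−S=15.5939, hold=16.9022 ⇒ V=16.9022 continue | (k=6,j=3): S=104.9000, K−S=0.0000, hold=4.0029 ⇒ V=4.0029 continue | (k=6,j=4): S=137.7634, K−S=0.0000, hold=0.0000 ⇒ V=0.0000 continue | (k=6,j=5): S=180.9224, K−S=0.0000, hold=0.0000 ⇒ V=0.0000 continue | (k=6,j=6): S=237.6023, K−S=0.0000, hold=0.0000 ⇒ V=0.0000 continue  boundary S*=60.8217
step 5: (k=5,j=0): S=53.0737, K−S=42.3963, hold=41.7731 ⇒ V=42.3963 exercise | (k=5,j=1): S=69.7008, K−S=25.7692, hold=25.7829 ⇒ V=25.7829 continue | (k=5,j=2): S=91.5369, K−S=3.9331, hold=10.5122 ⇒ V=10.5122 continue | (k=5,j=3): S=120.2139, K−S=0.0000, hold=2.0280 ⇒ V=2.0280 continue | (k=5,j=4): S=157.8749, K−S=0.0000, hold=0.0000 ⇒ V=0.0000 continue | (k=5,j=5): S=207.3345, K−S=0.0000, hold=0.0000 ⇒ V=0.0000 continue  boundary S*=53.0737
step 4: (k=4,j=0): S=60.8217, K−S=34.6483, hold=34.0318 ⇒ V=34.6483 exercise | (k=4,j=1): S=79.8761, K−S=15.5939, hold=18.1805 ⇒ V=18.1805 continue | (k=4,j=2): S=104.9000, K−S=0.0000, hold=6.3133 ⇒ V=6.3133 continue | (k=4,j=3): S=137.7634, K−S=0.0000, hold=1.0275 ⇒ V=1.0275 continue | (k=4,j=4): S=180.9224, K−S=0.0000, hold=0.0000 ⇒ V=0.0000 continue  boundary S*=60.8217
step 3: (k=3,j=0): S=69.7008, K−S=25.7692, hold=26.4052 ⇒ V=26.4052 continue | (k=3,j=1): S=91.5369, K−S=3.9331, hold=12.2846 ⇒ V=12.2846 continue | (k=3,j=2): S=120.2139, K−S=0.0000, hold=3.6988 ⇒ V=3.6988 continue | (k=3,j=3): S=157.8749, K−S=0.0000, hold=0.5206 ⇒ V=0.5206 continue  boundary S*=-
step 2: (k=2,j=0): S=79.8761, K−S=15.5939, hold=19.3586 ⇒ V=19.3586 continue | (k=2,j=1): S=104.9000, K−S=0.0000, hold=8.0247 ⇒ V=8.0247 continue | (k=2,j=2): S=137.7634, K−S=0.0000, hold=2.1274 ⇒ V=2.1274 continue  boundary S*=-
step 1: (k=1,j=0): S=91.5369, K−S=3.9331, hold=13.7146 ⇒ V=13.7146 continue | (k=1,j=1): S=120.2139, K−S=0.0000, hold=5.1014 ⇒ V=5.1014 continue  boundary S*=-
step 0: (k=0,j=0): S=104.9000, K−S=0.0000, hold=9.4320 ⇒ V=9.4320 continue  boundary S*=-

price = 9.4320
boundary = - - - - 60.8217 53.0737 60.8217 69.7008
tree:
9.4320
13.7146 5.1014
19.3586 8.0247 2.1274
26.4052 12.2846 3.6988 0.5206
34.6483 18.1805 6.3133 1.0275 0.0000
42.3963 25.7829 10.5122 2.0280 0.0000 0.0000
49.1573 34.6483 16.9022 4.0029 0.0000 0.0000 0.0000
55.0570 42.3963 25.7692 7.9006 0.0000 0.0000 0.0000 0.0000
60.2052 49.1573 34.6483 15.5939 0.0000 0.0000 0.0000 0.0000 0.0000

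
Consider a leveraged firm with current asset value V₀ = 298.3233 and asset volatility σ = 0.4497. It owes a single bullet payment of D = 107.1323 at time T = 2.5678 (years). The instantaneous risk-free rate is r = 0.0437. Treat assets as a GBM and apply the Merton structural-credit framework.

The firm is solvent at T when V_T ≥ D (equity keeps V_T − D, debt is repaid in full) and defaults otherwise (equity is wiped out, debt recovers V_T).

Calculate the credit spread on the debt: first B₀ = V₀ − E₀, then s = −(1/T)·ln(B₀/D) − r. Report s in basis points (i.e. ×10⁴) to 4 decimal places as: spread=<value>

Apply the equity-as-call identities (strike 107.1323, horizon 2.5678 years):
d₁ = [ln(V₀/D) + (r + σ²/2)T] / (σ√T)
   = [ln(298.3233/107.1323) + (0.0437 + 0.5·0.4497²)·2.5678] / (0.4497·√2.5678)
   = [1.024113 + 0.371856] / 0.720615 = 1.937191
d₂ = d₁ − σ√T = 1.937191 − 0.720615 = 1.216575
N(d₁) = 0.973639,  N(d₂) = 0.888117,  e^(−rT) = 0.893854
E₀ = V₀·N(d₁) − D·e^(−rT)·N(d₂)
   = 298.3233·0.973639 − 107.1323·0.893854·0.888117 = 205.412540
B₀ = V₀ − E₀ = 298.3233 − 205.412540 = 92.910760
spread = −(1/T)·ln(B₀/D) − r = −(1/2.5678)·ln(92.910760/107.1323) − 0.0437 = 0.01176579
in basis points: 0.01176579 × 10⁴ = 117.6579 bp

spread=117.6579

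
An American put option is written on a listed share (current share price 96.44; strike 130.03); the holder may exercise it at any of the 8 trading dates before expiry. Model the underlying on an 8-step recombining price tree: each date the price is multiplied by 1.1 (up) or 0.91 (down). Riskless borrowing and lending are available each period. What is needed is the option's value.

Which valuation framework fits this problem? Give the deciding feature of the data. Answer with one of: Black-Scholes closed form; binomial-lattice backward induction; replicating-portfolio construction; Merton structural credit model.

Key observation: an American put (K = 130.03, S₀ = 96.44) on a 8-date tree has no closed form — the optimal stopping decision is embedded and must be resolved recursively from expiry.

framework: binomial-lattice backward induction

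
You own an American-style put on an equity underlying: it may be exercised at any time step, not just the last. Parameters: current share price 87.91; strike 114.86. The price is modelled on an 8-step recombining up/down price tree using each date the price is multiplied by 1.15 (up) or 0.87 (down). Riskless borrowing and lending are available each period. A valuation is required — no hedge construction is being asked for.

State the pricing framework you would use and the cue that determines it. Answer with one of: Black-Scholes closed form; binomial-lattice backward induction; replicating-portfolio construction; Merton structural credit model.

Key observation: with exercise allowed before expiry on a discrete up/down model (8 steps from spot 87.91), the strike-114.86 put's value must be rolled back through the tree testing early exercise at each node.

framework: binomial-lattice backward induction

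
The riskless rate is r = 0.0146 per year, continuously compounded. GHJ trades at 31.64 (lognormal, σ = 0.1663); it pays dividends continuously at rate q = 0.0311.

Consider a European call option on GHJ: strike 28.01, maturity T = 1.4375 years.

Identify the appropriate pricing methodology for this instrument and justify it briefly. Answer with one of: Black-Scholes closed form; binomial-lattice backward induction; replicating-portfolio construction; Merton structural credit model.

Key observation: a European-exercise option on GHJ struck at 28.01 — a GBM underlying with constant parameters — admits an analytic price: the data contain no early exercise, no discrete tree, no debt structure.

framework: Black-Scholes closed form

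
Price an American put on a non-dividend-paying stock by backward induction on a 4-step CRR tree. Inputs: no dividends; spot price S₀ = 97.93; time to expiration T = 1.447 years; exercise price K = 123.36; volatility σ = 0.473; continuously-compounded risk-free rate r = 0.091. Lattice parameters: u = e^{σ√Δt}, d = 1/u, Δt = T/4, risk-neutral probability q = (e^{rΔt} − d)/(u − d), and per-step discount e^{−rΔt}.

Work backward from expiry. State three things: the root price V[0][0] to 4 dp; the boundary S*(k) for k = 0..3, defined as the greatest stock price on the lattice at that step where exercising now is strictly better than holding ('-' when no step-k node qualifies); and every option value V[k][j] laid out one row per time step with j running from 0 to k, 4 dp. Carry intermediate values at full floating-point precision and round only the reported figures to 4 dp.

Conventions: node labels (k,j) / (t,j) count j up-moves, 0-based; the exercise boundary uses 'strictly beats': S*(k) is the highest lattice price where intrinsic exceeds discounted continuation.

price = 33.1877
boundary = - 73.6824 55.4385 73.6824
tree:
33.1877
49.6776 18.1233
67.9215 30.5893 6.2565
81.6481 49.6776 12.6136 0.0000
91.9760 67.9215 25.4300 0.0000 0.0000

params: Δt=0.36175 u=1.32908 d=0.75240 q=0.48739 e^(-rΔt)=0.96762
t_4 payoffs: 91.9760 67.9215 25.4300 0.0000 0.0000
t_3: node(3,0) S=41.7119 payoff=81.6481 vs cont=77.6533 → 81.6481 [stop]  node(3,1) S=73.6824 payoff=49.6776 vs cont=45.6828 → 49.6776 [stop]  node(3,2) S=130.1571 payoff=0.0000 vs cont=12.6136 → 12.6136 [wait]  node(3,3) S=229.9173 payoff=0.0000 vs cont=0.0000 → 0.0000 [wait]  ⇒ S*(3)=73.6824
t_2: node(2,0) S=55.4385 payoff=67.9215 vs cont=63.9267 → 67.9215 [stop]  node(2,1) S=97.9300 payoff=25.4300 vs cont=30.5893 → 30.5893 [wait]  node(2,2) S=172.9895 payoff=0.0000 vs cont=6.2565 → 6.2565 [wait]  ⇒ S*(2)=55.4385
t_1: node(1,0) S=73.6824 payoff=49.6776 vs cont=48.1160 → 49.6776 [stop]  node(1,1) S=130.1571 payoff=0.0000 vs cont=18.1233 → 18.1233 [wait]  ⇒ S*(1)=73.6824
t_0: node(0,0) S=97.9300 payoff=25.4300 vs cont=33.1877 → 33.1877 [wait]  ⇒ S*(0)=-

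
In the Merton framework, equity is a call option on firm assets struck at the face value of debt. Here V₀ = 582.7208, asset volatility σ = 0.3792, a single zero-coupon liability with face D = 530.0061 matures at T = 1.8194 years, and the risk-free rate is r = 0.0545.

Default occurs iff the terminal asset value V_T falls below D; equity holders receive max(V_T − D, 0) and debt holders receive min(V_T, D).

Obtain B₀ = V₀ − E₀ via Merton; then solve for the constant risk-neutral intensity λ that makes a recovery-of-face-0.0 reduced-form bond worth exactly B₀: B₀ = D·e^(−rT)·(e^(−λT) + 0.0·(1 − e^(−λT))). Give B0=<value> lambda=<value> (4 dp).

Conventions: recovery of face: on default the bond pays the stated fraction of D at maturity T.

B0=416.6668 lambda=0.0777

Equity is a call on the firm's assets struck at D = 530.0061:
d₁ = [ln(V₀/D) + (r + σ²/2)T] / (σ√T)
   = [ln(582.7208/530.0061) + (0.0545 + 0.5·0.3792²)·1.8194] / (0.3792·√1.8194)
   = [0.094820 + 0.229965] / 0.511484 = 0.634985
d₂ = d₁ − σ√T = 0.634985 − 0.511484 = 0.123501
N(d₁) = 0.737281,  N(d₂) = 0.549145,  e^(−rT) = 0.905600
E₀ = V₀·N(d₁) − D·e^(−rT)·N(d₂)
   = 582.7208·0.737281 − 530.0061·0.905600·0.549145 = 166.053959
B₀ = V₀ − E₀ = 582.7208 − 166.053959 = 416.666841
e^(−λT) = (B₀·e^(rT)/D − 0)/(1 − 0) = (416.6668·1.104240/530.0061 − 0)/1 = 0.86810348
λ = −ln(0.86810348)/1.8194 = 0.077742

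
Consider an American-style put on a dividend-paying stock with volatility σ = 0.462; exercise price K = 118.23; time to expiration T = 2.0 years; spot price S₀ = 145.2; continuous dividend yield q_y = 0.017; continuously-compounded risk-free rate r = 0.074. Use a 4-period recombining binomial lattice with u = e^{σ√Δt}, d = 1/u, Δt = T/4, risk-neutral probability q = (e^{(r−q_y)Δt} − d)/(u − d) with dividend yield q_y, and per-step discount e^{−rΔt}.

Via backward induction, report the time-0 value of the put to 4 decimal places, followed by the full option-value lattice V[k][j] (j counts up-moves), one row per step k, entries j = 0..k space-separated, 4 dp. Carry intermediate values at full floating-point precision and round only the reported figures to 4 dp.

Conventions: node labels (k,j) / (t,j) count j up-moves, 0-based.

Δt=0.50000  u=1.38636  d=0.72131  q=0.46252  discount=0.96368
step 4 (expiry): payoffs max(K−S,0) = 78.9239 42.6837 0.0000 0.0000 0.0000
k=3: (k=3,j=0): S=54.4924, K−S=63.7376, hold=59.9042 ⇒ V=63.7376 exercise | (k=3,j=1): S=104.7345, K−S=13.4955, hold=22.1084 ⇒ V=22.1084 continue | (k=3,j=2): S=201.2998, K−S=0.0000, hold=0.0000 ⇒ V=0.0000 continue | (k=3,j=3): S=386.8984, K−S=0.0000, hold=0.0000 ⇒ V=0.0000 continue
k=2: (k=2,j=0): S=75.5463, K−S=42.6837, hold=42.8675 ⇒ V=42.8675 continue | (k=2,j=1): S=145.2000, K−S=0.0000, hold=11.4512 ⇒ V=11.4512 continue | (k=2,j=2): S=279.0745, K−S=0.0000, hold=0.0000 ⇒ V=0.0000 continue
k=1: (k=1,j=0): S=104.7345, K−S=13.4955, hold=27.3076 ⇒ V=27.3076 continue | (k=1,j=1): S=201.2998, K−S=0.0000, hold=5.9313 ⇒ V=5.9313 continue
k=0: (k=0,j=0): S=145.2000, K−S=0.0000, hold=16.7879 ⇒ V=16.7879 continue

price = 16.7879
tree:
16.7879
27.3076 5.9313
42.8675 11.4512 0.0000
63.7376 22.1084 0.0000 0.0000
78.9239 42.6837 0.0000 0.0000 0.0000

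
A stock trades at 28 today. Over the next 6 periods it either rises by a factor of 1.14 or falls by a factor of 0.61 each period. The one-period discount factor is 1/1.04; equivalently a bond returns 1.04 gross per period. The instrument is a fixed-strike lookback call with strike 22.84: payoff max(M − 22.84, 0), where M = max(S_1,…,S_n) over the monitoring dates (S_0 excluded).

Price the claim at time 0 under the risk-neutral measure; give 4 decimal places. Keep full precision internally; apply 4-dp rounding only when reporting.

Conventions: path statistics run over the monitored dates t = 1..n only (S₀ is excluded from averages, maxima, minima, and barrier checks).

Set p* = 0.8113 (from d < R < u); the path-dependent value is the discounted p*-expectation over all price paths.
Enumerate all 2^6 = 64 price paths (U = up ×1.14, D = down ×0.61); each path with k up-moves has probability p*^k·(1−p*)^(6−k).
DDDDDD: M=17.0800, payoff=0.0000, prob=0.000045
UDDDDD: M=31.9200, payoff=9.0800, prob=0.000194
DUDDDD: M=19.4712, payoff=0.0000, prob=0.000194
UUDDDD: M=36.3888, payoff=13.5488, prob=0.000834
DDUDDD: M=17.0800, payoff=0.0000, prob=0.000194
UDUDDD: M=31.9200, payoff=9.0800, prob=0.000834
DUUDDD: M=22.1972, payoff=0.0000, prob=0.000834
UUUDDD: M=41.4832, payoff=18.6432, prob=0.003587
DDDUDD: M=17.0800, payoff=0.0000, prob=0.000194
UDDUDD: M=31.9200, payoff=9.0800, prob=0.000834
DUDUDD: M=19.4712, payoff=0.0000, prob=0.000834
UUDUDD: M=36.3888, payoff=13.5488, prob=0.003587
DDUUDD: M=17.0800, payoff=0.0000, prob=0.000834
UDUUDD: M=31.9200, payoff=9.0800, prob=0.003587
DUUUDD: M=25.3048, payoff=2.4648, prob=0.003587
UUUUDD: M=47.2909, payoff=24.4509, prob=0.015425
DDDDUD: M=17.0800, payoff=0.0000, prob=0.000194
UDDDUD: M=31.9200, payoff=9.0800, prob=0.000834
DUDDUD: M=19.4712, payoff=0.0000, prob=0.000834
UUDDUD: M=36.3888, payoff=13.5488, prob=0.003587
DDUDUD: M=17.0800, payoff=0.0000, prob=0.000834
UDUDUD: M=31.9200, payoff=9.0800, prob=0.003587
DUUDUD: M=22.1972, payoff=0.0000, prob=0.003587
UUUDUD: M=41.4832, payoff=18.6432, prob=0.015425
DDDUUD: M=17.0800, payoff=0.0000, prob=0.000834
UDDUUD: M=31.9200, payoff=9.0800, prob=0.003587
DUDUUD: M=19.4712, payoff=0.0000, prob=0.003587
UUDUUD: M=36.3888, payoff=13.5488, prob=0.015425
DDUUUD: M=17.0800, payoff=0.0000, prob=0.003587
UDUUUD: M=31.9200, payoff=9.0800, prob=0.015425
DUUUUD: M=28.8474, payoff=6.0074, prob=0.015425
UUUUUD: M=53.9116, payoff=31.0716, prob=0.066326
DDDDDU: M=17.0800, payoff=0.0000, prob=0.000194
UDDDDU: M=31.9200, payoff=9.0800, prob=0.000834
DUDDDU: M=19.4712, payoff=0.0000, prob=0.000834
UUDDDU: M=36.3888, payoff=13.5488, prob=0.003587
DDUDDU: M=17.0800, payoff=0.0000, prob=0.000834
UDUDDU: M=31.9200, payoff=9.0800, prob=0.003587
DUUDDU: M=22.1972, payoff=0.0000, prob=0.003587
UUUDDU: M=41.4832, payoff=18.6432, prob=0.015425
DDDUDU: M=17.0800, payoff=0.0000, prob=0.000834
UDDUDU: M=31.9200, payoff=9.0800, prob=0.003587
DUDUDU: M=19.4712, payoff=0.0000, prob=0.003587
UUDUDU: M=36.3888, payoff=13.5488, prob=0.015425
DDUUDU: M=17.0800, payoff=0.0000, prob=0.003587
UDUUDU: M=31.9200, payoff=9.0800, prob=0.015425
DUUUDU: M=25.3048, payoff=2.4648, prob=0.015425
UUUUDU: M=47.2909, payoff=24.4509, prob=0.066326
DDDDUU: M=17.0800, payoff=0.0000, prob=0.000834
UDDDUU: M=31.9200, payoff=9.0800, prob=0.003587
DUDDUU: M=19.4712, payoff=0.0000, prob=0.003587
UUDDUU: M=36.3888, payoff=13.5488, prob=0.015425
DDUDUU: M=17.0800, payoff=0.0000, prob=0.003587
UDUDUU: M=31.9200, payoff=9.0800, prob=0.015425
DUUDUU: M=22.1972, payoff=0.0000, prob=0.015425
UUUDUU: M=41.4832, payoff=18.6432, prob=0.066326
DDDUUU: M=17.0800, payoff=0.0000, prob=0.003587
UDDUUU: M=31.9200, payoff=9.0800, prob=0.015425
DUDUUU: M=19.4712, payoff=0.0000, prob=0.015425
UUDUUU: M=36.3888, payoff=13.5488, prob=0.066326
DDUUUU: M=17.5969, payoff=0.0000, prob=0.015425
UDUUUU: M=32.8861, payoff=10.0461, prob=0.066326
DUUUUU: M=32.8861, payoff=10.0461, prob=0.066326
UUUUUU: M=61.4592, payoff=38.6192, prob=0.285204
Price = Σ prob·payoff / R^6 = 20.895266 / 1.265319 = 16.5138

price = 16.5138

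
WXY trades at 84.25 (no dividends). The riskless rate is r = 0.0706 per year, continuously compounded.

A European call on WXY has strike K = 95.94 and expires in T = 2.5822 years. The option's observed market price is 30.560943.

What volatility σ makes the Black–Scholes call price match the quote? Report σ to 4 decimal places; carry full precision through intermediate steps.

sigma = 0.5570

At σ = 0.5570 the Black–Scholes value reproduces the quote:
σ√T = 0.557·√2.5822 = 0.895056
d₁ = (ln(S/K) + (r+σ²/2)T) / (σ√T) = (ln(84.25/95.94) + (0.0706+0.557²/2)·2.5822) / 0.895056 = (-0.129934 + 0.582866) / 0.895056 = 0.506037
d₂ = d₁ − σ√T = 0.506037 − 0.895056 = -0.389019
e^{−rT} = 0.833349
N(d₁) = 0.693585,  N(d₂) = 0.348631
V = S·N(d₁) − K·e^{−rT}·N(d₂) = 58.434508 − 27.873565 = 30.560943 (equal to the quote); since ∂V/∂σ > 0 for all σ, the implied volatility is unique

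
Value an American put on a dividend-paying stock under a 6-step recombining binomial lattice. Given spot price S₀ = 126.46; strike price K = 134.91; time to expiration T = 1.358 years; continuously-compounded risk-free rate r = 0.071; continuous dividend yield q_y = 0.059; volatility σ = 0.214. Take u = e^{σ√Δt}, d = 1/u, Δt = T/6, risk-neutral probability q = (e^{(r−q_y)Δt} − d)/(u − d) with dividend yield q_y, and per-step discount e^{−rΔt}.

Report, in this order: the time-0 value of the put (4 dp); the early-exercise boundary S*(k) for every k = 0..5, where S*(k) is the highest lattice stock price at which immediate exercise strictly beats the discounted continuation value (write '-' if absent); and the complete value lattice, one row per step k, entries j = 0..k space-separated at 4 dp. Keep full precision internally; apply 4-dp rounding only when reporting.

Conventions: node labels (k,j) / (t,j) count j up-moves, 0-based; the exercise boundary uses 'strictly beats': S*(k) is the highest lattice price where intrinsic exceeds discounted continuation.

price = 16.0927
boundary = - - 103.1627 93.1767 103.1627 114.2189
tree:
16.0927
23.0044 9.3725
31.7473 14.5918 4.2055
41.7333 21.9864 7.3151 1.0814
50.7526 31.7473 12.4714 2.1459 0.0000
58.8989 41.7333 20.6911 4.2582 0.0000 0.0000
66.2567 50.7526 31.7473 8.4500 0.0000 0.0000 0.0000

Δt=0.22633, u=1.10717, d=0.90320, q=0.48790, disc=e^(-rΔt)=0.98406
k=6 terminal: V=max(K-S,0) → 66.2567 50.7526 31.7473 8.4500 0.0000 0.0000 0.0000
k=5: j=0 S=76.0111 intr=58.8989 cont=57.7566 V=58.8989[EX]; j=1 S=93.1767 intr=41.7333 cont=40.8186 V=41.7333[EX]; j=2 S=114.2189 intr=20.6911 cont=20.0556 V=20.6911[EX]; j=3 S=140.0130 intr=0.0000 cont=4.2582 V=4.2582[hold]; j=4 S=171.6323 intr=0.0000 cont=0.0000 V=0.0000[hold]; j=5 S=210.3922 intr=0.0000 cont=0.0000 V=0.0000[hold]  S*(5)=114.2189
k=4: j=0 S=84.1574 intr=50.7526 cont=49.7184 V=50.7526[EX]; j=1 S=103.1627 intr=31.7473 cont=30.9651 V=31.7473[EX]; j=2 S=126.4600 intr=8.4500 cont=12.4714 V=12.4714[hold]; j=3 S=155.0186 intr=0.0000 cont=2.1459 V=2.1459[hold]; j=4 S=190.0265 intr=0.0000 cont=0.0000 V=0.0000[hold]  S*(4)=103.1627
k=3: j=0 S=93.1767 intr=41.7333 cont=40.8186 V=41.7333[EX]; j=1 S=114.2189 intr=20.6911 cont=21.9864 V=21.9864[hold]; j=2 S=140.0130 intr=0.0000 cont=7.3151 V=7.3151[hold]; j=3 S=171.6323 intr=0.0000 cont=1.0814 V=1.0814[hold]  S*(3)=93.1767
k=2: j=0 S=103.1627 intr=31.7473 cont=31.5870 V=31.7473[EX]; j=1 S=126.4600 intr=8.4500 cont=14.5918 V=14.5918[hold]; j=2 S=155.0186 intr=0.0000 cont=4.2055 V=4.2055[hold]  S*(2)=103.1627
k=1: j=0 S=114.2189 intr=20.6911 cont=23.0044 V=23.0044[hold]; j=1 S=140.0130 intr=0.0000 cont=9.3725 V=9.3725[hold]  S*(1)=-
k=0: j=0 S=126.4600 intr=8.4500 cont=16.0927 V=16.0927[hold]  S*(0)=-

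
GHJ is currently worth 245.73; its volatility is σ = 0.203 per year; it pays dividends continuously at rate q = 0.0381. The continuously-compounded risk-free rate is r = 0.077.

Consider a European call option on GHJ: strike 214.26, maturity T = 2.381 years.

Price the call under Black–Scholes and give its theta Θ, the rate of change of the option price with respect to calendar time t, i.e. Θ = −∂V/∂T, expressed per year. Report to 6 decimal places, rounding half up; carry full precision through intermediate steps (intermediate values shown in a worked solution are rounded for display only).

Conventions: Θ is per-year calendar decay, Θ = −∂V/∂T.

σ√T = 0.203·√2.381 = 0.313239
d₁ = (ln(S/K) + (r−q+σ²/2)T) / (σ√T) = (ln(245.73/214.26) + (0.077−0.0381+0.203²/2)·2.381) / 0.313239 = (0.137043 + 0.141680) / 0.313239 = 0.889811
d₂ = d₁ − σ√T = 0.889811 − 0.313239 = 0.576572
e^{−rT} = 0.832488
e^{−qT} = 0.913277
N(d₁) = 0.813216,  N(d₂) = 0.717886
Call price V = S·e^{−qT}·N(d₁) − K·e^{−rT}·N(d₂) = 182.501617 − 128.048384 = 54.453233
φ(d₁) = (1/√(2π))·e^{−d₁²/2} = 0.268523
Θ = −S·e^{−qT}·φ(d₁)·σ/(2√T) + q·S·e^{−qT}·N(d₁) − r·K·e^{−rT}·N(d₂) = −3.963948 + 6.953312 − 9.859726 = -6.870362

price = 54.453233
Θ = -6.870362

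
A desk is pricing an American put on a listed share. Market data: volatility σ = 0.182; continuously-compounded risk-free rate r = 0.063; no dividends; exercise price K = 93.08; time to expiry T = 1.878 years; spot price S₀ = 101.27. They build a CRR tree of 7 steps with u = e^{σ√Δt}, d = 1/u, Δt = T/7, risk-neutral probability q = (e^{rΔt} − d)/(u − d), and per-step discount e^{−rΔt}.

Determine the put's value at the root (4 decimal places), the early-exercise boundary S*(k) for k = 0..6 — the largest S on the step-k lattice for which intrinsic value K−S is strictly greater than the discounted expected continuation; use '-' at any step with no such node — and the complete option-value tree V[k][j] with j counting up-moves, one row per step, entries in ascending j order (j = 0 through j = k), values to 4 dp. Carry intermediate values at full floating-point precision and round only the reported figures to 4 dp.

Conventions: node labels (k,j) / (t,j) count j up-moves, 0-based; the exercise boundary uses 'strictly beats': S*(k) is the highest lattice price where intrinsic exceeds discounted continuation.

Δt=0.26829  u=1.09886  d=0.91004  q=0.56673  discount=0.98324
step 7 (expiry): payoffs max(K−S,0) = 40.7324 29.8712 16.7564 0.9205 0.0000 0.0000 0.0000 0.0000
step 6: (k=6,j=0): S=57.5224, K−S=35.5576, hold=33.9976 ⇒ V=35.5576 exercise | (k=6,j=1): S=69.4574, K−S=23.6226, hold=22.0626 ⇒ V=23.6226 exercise | (k=6,j=2): S=83.8686, K−S=9.2114, hold=7.6514 ⇒ V=9.2114 exercise | (k=6,j=3): S=101.2700, K−S=0.0000, hold=0.3921 ⇒ V=0.3921 continue | (k=6,j=4): S=122.2819, K−S=0.0000, hold=0.0000 ⇒ V=0.0000 continue | (k=6,j=5): S=147.6534, K−S=0.0000, hold=0.0000 ⇒ V=0.0000 continue | (k=6,j=6): S=178.2890, K−S=0.0000, hold=0.0000 ⇒ V=0.0000 continue  boundary S*=83.8686
step 5: (k=5,j=0): S=63.2088, K−S=29.8712, hold=28.3112 ⇒ V=29.8712 exercise | (k=5,j=1): S=76.3236, K−S=16.7564, hold=15.1964 ⇒ V=16.7564 exercise | (k=5,j=2): S=92.1595, K−S=0.9205, hold=4.1427 ⇒ V=4.1427 continue | (k=5,j=3): S=111.2811, K−S=0.0000, hold=0.1671 ⇒ V=0.1671 continue | (k=5,j=4): S=134.3701, K−S=0.0000, hold=0.0000 ⇒ V=0.0000 continue | (k=5,j=5): S=162.2497, K−S=0.0000, hold=0.0000 ⇒ V=0.0000 continue  boundary S*=76.3236
step 4: (k=4,j=0): S=69.4574, K−S=23.6226, hold=22.0626 ⇒ V=23.6226 exercise | (k=4,j=1): S=83.8686, K−S=9.2114, hold=9.4468 ⇒ V=9.4468 continue | (k=4,j=2): S=101.2700, K−S=0.0000, hold=1.8579 ⇒ V=1.8579 continue | (k=4,j=3): S=122.2819, K−S=0.0000, hold=0.0712 ⇒ V=0.0712 continue | (k=4,j=4): S=147.6534, K−S=0.0000, hold=0.0000 ⇒ V=0.0000 continue  boundary S*=69.4574
step 3: (k=3,j=0): S=76.3236, K−S=16.7564, hold=15.3276 ⇒ V=16.7564 exercise | (k=3,j=1): S=92.1595, K−S=0.9205, hold=5.0598 ⇒ V=5.0598 continue | (k=3,j=2): S=111.2811, K−S=0.0000, hold=0.8312 ⇒ V=0.8312 continue | (k=3,j=3): S=134.3701, K−S=0.0000, hold=0.0303 ⇒ V=0.0303 continue  boundary S*=76.3236
step 2: (k=2,j=0): S=83.8686, K−S=9.2114, hold=9.9579 ⇒ V=9.9579 continue | (k=2,j=1): S=101.2700, K−S=0.0000, hold=2.6187 ⇒ V=2.6187 continue | (k=2,j=2): S=122.2819, K−S=0.0000, hold=0.3710 ⇒ V=0.3710 continue  boundary S*=-
step 1: (k=1,j=0): S=92.1595, K−S=0.9205, hold=5.7014 ⇒ V=5.7014 continue | (k=1,j=1): S=111.2811, K−S=0.0000, hold=1.3223 ⇒ V=1.3223 continue  boundary S*=-
step 0: (k=0,j=0): S=101.2700, K−S=0.0000, hold=3.1657 ⇒ V=3.1657 continue  boundary S*=-

price = 3.1657
boundary = - - - 76.3236 69.4574 76.3236 83.8686
tree:
3.1657
5.7014 1.3223
9.9579 2.6187 0.3710
16.7564 5.0598 0.8312 0.0303
23.6226 9.4468 1.8579 0.0712 0.0000
29.8712 16.7564 4.1427 0.1671 0.0000 0.0000
35.5576 23.6226 9.2114 0.3921 0.0000 0.0000 0.0000
40.7324 29.8712 16.7564 0.9205 0.0000 0.0000 0.0000 0.0000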